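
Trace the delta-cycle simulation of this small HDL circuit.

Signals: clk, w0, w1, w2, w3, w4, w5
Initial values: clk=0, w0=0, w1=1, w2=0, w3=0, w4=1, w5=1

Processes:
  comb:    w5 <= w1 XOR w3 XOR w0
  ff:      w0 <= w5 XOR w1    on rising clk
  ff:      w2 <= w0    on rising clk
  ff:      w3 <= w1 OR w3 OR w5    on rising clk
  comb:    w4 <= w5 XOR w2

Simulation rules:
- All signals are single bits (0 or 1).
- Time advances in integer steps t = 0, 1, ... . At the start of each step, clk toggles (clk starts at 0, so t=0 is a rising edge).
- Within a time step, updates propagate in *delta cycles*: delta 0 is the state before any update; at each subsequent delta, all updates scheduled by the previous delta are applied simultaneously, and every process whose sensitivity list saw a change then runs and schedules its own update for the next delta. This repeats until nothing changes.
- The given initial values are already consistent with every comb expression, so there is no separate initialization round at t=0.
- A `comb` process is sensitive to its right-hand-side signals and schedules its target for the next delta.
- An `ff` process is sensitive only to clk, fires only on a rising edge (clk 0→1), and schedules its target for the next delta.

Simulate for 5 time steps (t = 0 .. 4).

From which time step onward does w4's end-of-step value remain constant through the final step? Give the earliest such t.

2

[bits: w3,w2,w0,clk,w1,w4,w5]
t=0: Δ0=0000111 Δ1=0001111 Δ2=1001111 Δ3=1001110 Δ4=1001100 | 4Δ
t=1: Δ0=1001100 Δ1=1000100 | 1Δ
t=2: Δ0=1000100 Δ1=1001100 Δ2=1011100 Δ3=1011101 Δ4=1011111 | 4Δ
t=3: Δ0=1011111 Δ1=1010111 | 1Δ
t=4: Δ0=1010111 Δ1=1011111 Δ2=1101111 Δ3=1101100 Δ4=1101110 | 4Δ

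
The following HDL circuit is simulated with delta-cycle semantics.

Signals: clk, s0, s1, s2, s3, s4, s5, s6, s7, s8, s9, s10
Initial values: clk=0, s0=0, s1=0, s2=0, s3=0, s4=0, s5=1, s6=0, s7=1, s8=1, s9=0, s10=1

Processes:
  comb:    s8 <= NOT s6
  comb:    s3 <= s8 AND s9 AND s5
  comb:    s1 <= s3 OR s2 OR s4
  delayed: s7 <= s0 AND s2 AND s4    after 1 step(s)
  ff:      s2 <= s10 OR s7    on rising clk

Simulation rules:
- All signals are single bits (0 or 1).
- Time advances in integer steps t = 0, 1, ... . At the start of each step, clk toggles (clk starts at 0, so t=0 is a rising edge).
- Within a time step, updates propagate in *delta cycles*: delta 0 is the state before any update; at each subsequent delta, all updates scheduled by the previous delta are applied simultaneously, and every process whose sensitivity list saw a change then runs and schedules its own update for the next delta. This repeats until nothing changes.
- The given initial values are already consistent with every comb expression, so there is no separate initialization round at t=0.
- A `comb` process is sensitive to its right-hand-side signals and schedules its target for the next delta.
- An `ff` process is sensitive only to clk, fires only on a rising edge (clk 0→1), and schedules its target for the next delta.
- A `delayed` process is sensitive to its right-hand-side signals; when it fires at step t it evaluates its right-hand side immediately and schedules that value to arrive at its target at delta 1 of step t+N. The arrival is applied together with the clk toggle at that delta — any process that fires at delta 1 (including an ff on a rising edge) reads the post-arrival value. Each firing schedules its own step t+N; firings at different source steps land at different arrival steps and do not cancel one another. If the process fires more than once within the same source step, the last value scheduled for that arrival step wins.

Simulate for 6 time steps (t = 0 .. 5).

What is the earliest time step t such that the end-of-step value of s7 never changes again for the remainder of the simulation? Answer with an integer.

t0.Δ0 s10=1 s9=0 clk=0 s1=0 s4=0 s6=0 s3=0 s0=0 s2=0 s5=1 s8=1 s7=1
t0.Δ1 s10=1 s9=0 clk=1 s1=0 s4=0 s6=0 s3=0 s0=0 s2=0 s5=1 s8=1 s7=1
t0.Δ2 s10=1 s9=0 clk=1 s1=0 s4=0 s6=0 s3=0 s0=0 s2=1 s5=1 s8=1 s7=1
t0.Δ3 s10=1 s9=0 clk=1 s1=1 s4=0 s6=0 s3=0 s0=0 s2=1 s5=1 s8=1 s7=1
t1.Δ0 s10=1 s9=0 clk=1 s1=1 s4=0 s6=0 s3=0 s0=0 s2=1 s5=1 s8=1 s7=1
t1.Δ1 s10=1 s9=0 clk=0 s1=1 s4=0 s6=0 s3=0 s0=0 s2=1 s5=1 s8=1 s7=0
t2.Δ0 s10=1 s9=0 clk=0 s1=1 s4=0 s6=0 s3=0 s0=0 s2=1 s5=1 s8=1 s7=0
t2.Δ1 s10=1 s9=0 clk=1 s1=1 s4=0 s6=0 s3=0 s0=0 s2=1 s5=1 s8=1 s7=0
t3.Δ0 s10=1 s9=0 clk=1 s1=1 s4=0 s6=0 s3=0 s0=0 s2=1 s5=1 s8=1 s7=0
t3.Δ1 s10=1 s9=0 clk=0 s1=1 s4=0 s6=0 s3=0 s0=0 s2=1 s5=1 s8=1 s7=0
t4.Δ0 s10=1 s9=0 clk=0 s1=1 s4=0 s6=0 s3=0 s0=0 s2=1 s5=1 s8=1 s7=0
t4.Δ1 s10=1 s9=0 clk=1 s1=1 s4=0 s6=0 s3=0 s0=0 s2=1 s5=1 s8=1 s7=0
t5.Δ0 s10=1 s9=0 clk=1 s1=1 s4=0 s6=0 s3=0 s0=0 s2=1 s5=1 s8=1 s7=0
t5.Δ1 s10=1 s9=0 clk=0 s1=1 s4=0 s6=0 s3=0 s0=0 s2=1 s5=1 s8=1 s7=0

1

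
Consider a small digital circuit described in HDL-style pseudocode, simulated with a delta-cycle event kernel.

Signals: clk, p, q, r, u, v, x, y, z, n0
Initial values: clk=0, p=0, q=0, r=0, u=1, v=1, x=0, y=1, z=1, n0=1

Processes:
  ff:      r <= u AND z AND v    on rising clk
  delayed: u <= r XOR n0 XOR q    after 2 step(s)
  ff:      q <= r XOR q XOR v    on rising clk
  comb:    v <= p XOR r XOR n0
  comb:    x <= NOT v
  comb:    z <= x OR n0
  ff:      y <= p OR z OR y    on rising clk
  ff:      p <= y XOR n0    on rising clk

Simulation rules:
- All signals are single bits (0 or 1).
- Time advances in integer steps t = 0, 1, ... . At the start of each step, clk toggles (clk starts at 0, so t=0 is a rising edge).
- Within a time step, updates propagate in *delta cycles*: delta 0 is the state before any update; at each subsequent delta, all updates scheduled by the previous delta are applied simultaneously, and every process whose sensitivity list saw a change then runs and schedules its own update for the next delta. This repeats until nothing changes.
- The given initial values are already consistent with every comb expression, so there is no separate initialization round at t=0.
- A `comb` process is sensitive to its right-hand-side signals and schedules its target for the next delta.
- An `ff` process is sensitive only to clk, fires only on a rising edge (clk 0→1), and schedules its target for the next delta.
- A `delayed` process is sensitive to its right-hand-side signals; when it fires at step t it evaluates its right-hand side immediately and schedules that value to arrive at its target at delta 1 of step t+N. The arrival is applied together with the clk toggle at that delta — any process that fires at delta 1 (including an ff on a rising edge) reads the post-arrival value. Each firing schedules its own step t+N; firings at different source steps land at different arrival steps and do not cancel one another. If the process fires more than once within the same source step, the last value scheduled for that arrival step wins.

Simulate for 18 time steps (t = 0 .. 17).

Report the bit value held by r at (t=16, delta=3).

[bits: v,u,q,y,clk,x,z,p,n0,r]
t=0: Δ0=1101001010 Δ1=1101101010 Δ2=1111101011 Δ3=0111101011 Δ4=0111111011 | 4Δ
t=1: Δ0=0111111011 Δ1=0111011011 | 1Δ
t=2: Δ0=0111011011 Δ1=0111111011 Δ2=0101111010 Δ3=1101111010 Δ4=1101101010 | 4Δ
t=3: Δ0=1101101010 Δ1=1101001010 | 1Δ
t=4: Δ0=1101001010 Δ1=1101101010 Δ2=1111101011 Δ3=0111101011 Δ4=0111111011 | 4Δ
t=5: Δ0=0111111011 Δ1=0111011011 | 1Δ
t=6: Δ0=0111011011 Δ1=0111111011 Δ2=0101111010 Δ3=1101111010 Δ4=1101101010 | 4Δ
t=7: Δ0=1101101010 Δ1=1101001010 | 1Δ
t=8: Δ0=1101001010 Δ1=1101101010 Δ2=1111101011 Δ3=0111101011 Δ4=0111111011 | 4Δ
t=9: Δ0=0111111011 Δ1=0111011011 | 1Δ
t=10: Δ0=0111011011 Δ1=0111111011 Δ2=0101111010 Δ3=1101111010 Δ4=1101101010 | 4Δ
t=11: Δ0=1101101010 Δ1=1101001010 | 1Δ
t=12: Δ0=1101001010 Δ1=1101101010 Δ2=1111101011 Δ3=0111101011 Δ4=0111111011 | 4Δ
t=13: Δ0=0111111011 Δ1=0111011011 | 1Δ
t=14: Δ0=0111011011 Δ1=0111111011 Δ2=0101111010 Δ3=1101111010 Δ4=1101101010 | 4Δ
t=15: Δ0=1101101010 Δ1=1101001010 | 1Δ
t=16: Δ0=1101001010 Δ1=1101101010 Δ2=1111101011 Δ3=0111101011 Δ4=0111111011 | 4Δ
t=17: Δ0=0111111011 Δ1=0111011011 | 1Δ

1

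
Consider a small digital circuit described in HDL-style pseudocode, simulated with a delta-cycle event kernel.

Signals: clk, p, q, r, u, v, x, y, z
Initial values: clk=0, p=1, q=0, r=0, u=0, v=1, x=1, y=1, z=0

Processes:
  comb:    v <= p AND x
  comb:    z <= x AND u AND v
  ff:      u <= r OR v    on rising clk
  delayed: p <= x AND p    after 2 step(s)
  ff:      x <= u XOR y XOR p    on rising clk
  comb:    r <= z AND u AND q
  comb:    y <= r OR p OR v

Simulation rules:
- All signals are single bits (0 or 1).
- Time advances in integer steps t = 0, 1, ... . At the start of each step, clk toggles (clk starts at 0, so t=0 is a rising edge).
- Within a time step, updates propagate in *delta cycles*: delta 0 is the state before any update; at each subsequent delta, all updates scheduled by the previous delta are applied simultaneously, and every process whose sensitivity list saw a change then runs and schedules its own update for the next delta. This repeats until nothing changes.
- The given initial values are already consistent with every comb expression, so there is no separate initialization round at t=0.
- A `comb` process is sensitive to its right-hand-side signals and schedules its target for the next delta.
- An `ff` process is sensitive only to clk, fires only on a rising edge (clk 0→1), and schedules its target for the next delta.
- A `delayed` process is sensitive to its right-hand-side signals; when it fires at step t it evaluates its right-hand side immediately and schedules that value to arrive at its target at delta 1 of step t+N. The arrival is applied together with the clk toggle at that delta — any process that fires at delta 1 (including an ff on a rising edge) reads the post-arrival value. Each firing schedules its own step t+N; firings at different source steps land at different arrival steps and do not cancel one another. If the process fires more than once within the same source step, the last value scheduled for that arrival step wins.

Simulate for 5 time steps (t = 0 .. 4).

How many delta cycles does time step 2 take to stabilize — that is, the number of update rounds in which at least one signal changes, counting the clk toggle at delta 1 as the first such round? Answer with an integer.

2

t=0 Δ0: p=1 v=1 x=1 clk=0 q=0 r=0 u=0 y=1 z=0
  Δ1: clk:0→1
  Δ2: x:1→0, u:0→1
  Δ3: v:1→0
  (3Δ to stable)
t=1 Δ0: p=1 v=0 x=0 clk=1 q=0 r=0 u=1 y=1 z=0
  Δ1: clk:1→0
  (1Δ to stable)
t=2 Δ0: p=1 v=0 x=0 clk=0 q=0 r=0 u=1 y=1 z=0
  Δ1: p:1→0, clk:0→1
  Δ2: u:1→0, y:1→0
  (2Δ to stable)
t=3 Δ0: p=0 v=0 x=0 clk=1 q=0 r=0 u=0 y=0 z=0
  Δ1: clk:1→0
  (1Δ to stable)
t=4 Δ0: p=0 v=0 x=0 clk=0 q=0 r=0 u=0 y=0 z=0
  Δ1: clk:0→1
  (1Δ to stable)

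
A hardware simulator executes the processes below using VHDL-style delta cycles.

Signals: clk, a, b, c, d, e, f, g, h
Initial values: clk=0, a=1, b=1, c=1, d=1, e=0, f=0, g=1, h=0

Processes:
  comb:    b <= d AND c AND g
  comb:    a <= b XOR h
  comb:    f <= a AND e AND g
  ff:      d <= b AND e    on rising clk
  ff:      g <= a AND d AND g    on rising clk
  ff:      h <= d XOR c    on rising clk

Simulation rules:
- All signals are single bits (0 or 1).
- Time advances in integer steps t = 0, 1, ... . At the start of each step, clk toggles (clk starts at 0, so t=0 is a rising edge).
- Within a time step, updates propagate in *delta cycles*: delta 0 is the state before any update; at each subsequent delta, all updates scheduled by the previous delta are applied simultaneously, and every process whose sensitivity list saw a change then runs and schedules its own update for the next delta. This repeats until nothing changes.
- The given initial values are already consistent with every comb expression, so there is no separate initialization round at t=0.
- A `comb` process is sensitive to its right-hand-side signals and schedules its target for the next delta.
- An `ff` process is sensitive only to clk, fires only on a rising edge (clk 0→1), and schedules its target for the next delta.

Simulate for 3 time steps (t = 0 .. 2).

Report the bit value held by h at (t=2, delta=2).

1

t0.Δ0 a=1 clk=0 h=0 e=0 g=1 b=1 f=0 d=1 c=1
t0.Δ1 a=1 clk=1 h=0 e=0 g=1 b=1 f=0 d=1 c=1
t0.Δ2 a=1 clk=1 h=0 e=0 g=1 b=1 f=0 d=0 c=1
t0.Δ3 a=1 clk=1 h=0 e=0 g=1 b=0 f=0 d=0 c=1
t0.Δ4 a=0 clk=1 h=0 e=0 g=1 b=0 f=0 d=0 c=1
t1.Δ0 a=0 clk=1 h=0 e=0 g=1 b=0 f=0 d=0 c=1
t1.Δ1 a=0 clk=0 h=0 e=0 g=1 b=0 f=0 d=0 c=1
t2.Δ0 a=0 clk=0 h=0 e=0 g=1 b=0 f=0 d=0 c=1
t2.Δ1 a=0 clk=1 h=0 e=0 g=1 b=0 f=0 d=0 c=1
t2.Δ2 a=0 clk=1 h=1 e=0 g=0 b=0 f=0 d=0 c=1
t2.Δ3 a=1 clk=1 h=1 e=0 g=0 b=0 f=0 d=0 c=1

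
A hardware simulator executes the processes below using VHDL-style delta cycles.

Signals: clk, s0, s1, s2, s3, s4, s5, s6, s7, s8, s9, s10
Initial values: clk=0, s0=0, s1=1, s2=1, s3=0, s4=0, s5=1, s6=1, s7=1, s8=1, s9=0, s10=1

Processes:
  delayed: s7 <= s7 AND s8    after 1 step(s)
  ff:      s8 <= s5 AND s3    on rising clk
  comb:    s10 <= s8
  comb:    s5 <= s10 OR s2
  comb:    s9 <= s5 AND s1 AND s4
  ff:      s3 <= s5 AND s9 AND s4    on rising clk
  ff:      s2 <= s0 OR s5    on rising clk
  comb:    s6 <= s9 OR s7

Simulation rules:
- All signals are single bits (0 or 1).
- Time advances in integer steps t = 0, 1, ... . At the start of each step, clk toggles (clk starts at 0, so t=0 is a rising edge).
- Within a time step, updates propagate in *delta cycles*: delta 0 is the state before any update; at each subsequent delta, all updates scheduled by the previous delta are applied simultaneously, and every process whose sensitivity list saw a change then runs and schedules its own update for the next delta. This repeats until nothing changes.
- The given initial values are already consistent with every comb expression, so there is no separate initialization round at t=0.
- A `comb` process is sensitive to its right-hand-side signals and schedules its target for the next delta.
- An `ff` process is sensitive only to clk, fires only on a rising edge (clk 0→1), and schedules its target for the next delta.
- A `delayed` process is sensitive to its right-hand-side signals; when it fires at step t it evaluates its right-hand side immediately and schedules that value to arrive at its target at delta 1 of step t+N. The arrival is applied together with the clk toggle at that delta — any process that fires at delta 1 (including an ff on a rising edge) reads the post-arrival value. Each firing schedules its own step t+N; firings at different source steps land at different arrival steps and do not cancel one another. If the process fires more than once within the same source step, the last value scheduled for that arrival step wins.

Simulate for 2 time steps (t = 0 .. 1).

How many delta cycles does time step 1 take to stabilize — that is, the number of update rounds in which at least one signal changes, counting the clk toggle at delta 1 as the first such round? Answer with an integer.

t=0 Δ0: s2=1 s1=1 s4=0 s5=1 s3=0 s6=1 s7=1 s9=0 s8=1 s0=0 s10=1 clk=0
  Δ1: clk:0→1
  Δ2: s8:1→0
  Δ3: s10:1→0
  (3Δ to stable)
t=1 Δ0: s2=1 s1=1 s4=0 s5=1 s3=0 s6=1 s7=1 s9=0 s8=0 s0=0 s10=0 clk=1
  Δ1: s7:1→0, clk:1→0
  Δ2: s6:1→0
  (2Δ to stable)

2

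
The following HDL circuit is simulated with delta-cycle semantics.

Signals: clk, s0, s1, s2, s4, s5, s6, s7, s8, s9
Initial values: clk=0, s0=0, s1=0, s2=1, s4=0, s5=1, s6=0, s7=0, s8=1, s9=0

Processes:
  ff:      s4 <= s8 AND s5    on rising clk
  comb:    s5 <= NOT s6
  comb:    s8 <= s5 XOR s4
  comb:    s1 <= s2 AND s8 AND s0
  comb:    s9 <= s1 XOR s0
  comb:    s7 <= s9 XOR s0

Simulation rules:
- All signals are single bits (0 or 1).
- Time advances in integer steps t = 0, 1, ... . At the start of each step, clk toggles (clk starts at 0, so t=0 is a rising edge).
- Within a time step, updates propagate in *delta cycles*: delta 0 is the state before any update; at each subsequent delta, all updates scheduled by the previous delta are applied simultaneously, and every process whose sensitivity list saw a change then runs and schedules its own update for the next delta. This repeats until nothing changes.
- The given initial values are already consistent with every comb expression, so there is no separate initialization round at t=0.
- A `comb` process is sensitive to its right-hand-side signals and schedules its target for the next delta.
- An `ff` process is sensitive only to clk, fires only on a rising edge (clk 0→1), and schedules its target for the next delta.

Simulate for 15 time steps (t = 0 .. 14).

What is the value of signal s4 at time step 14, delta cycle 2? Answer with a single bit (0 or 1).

[bits: s2,s9,s8,s0,s6,s4,s5,clk,s1,s7]
t=0: Δ0=1010001000 Δ1=1010001100 Δ2=1010011100 Δ3=1000011100 | 3Δ
t=1: Δ0=1000011100 Δ1=1000011000 | 1Δ
t=2: Δ0=1000011000 Δ1=1000011100 Δ2=1000001100 Δ3=1010001100 | 3Δ
t=3: Δ0=1010001100 Δ1=1010001000 | 1Δ
t=4: Δ0=1010001000 Δ1=1010001100 Δ2=1010011100 Δ3=1000011100 | 3Δ
t=5: Δ0=1000011100 Δ1=1000011000 | 1Δ
t=6: Δ0=1000011000 Δ1=1000011100 Δ2=1000001100 Δ3=1010001100 | 3Δ
t=7: Δ0=1010001100 Δ1=1010001000 | 1Δ
t=8: Δ0=1010001000 Δ1=1010001100 Δ2=1010011100 Δ3=1000011100 | 3Δ
t=9: Δ0=1000011100 Δ1=1000011000 | 1Δ
t=10: Δ0=1000011000 Δ1=1000011100 Δ2=1000001100 Δ3=1010001100 | 3Δ
t=11: Δ0=1010001100 Δ1=1010001000 | 1Δ
t=12: Δ0=1010001000 Δ1=1010001100 Δ2=1010011100 Δ3=1000011100 | 3Δ
t=13: Δ0=1000011100 Δ1=1000011000 | 1Δ
t=14: Δ0=1000011000 Δ1=1000011100 Δ2=1000001100 Δ3=1010001100 | 3Δ

0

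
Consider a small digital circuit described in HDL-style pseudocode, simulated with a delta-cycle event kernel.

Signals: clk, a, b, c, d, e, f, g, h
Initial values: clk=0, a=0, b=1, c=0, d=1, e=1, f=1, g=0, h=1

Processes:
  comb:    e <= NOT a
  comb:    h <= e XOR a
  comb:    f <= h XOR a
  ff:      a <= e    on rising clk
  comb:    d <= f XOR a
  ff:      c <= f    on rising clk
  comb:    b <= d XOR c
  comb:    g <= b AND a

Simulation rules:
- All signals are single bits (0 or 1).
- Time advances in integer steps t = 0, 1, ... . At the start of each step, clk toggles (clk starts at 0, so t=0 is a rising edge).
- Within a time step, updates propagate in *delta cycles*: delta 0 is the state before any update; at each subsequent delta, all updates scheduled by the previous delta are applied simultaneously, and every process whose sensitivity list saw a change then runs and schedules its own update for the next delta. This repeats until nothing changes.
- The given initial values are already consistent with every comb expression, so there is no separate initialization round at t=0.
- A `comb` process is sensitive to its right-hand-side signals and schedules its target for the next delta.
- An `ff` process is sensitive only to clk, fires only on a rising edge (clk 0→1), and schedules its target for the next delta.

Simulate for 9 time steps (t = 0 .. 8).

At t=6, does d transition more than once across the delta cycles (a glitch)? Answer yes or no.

yes

t=0 Δ0: f=1 clk=0 g=0 b=1 d=1 a=0 c=0 e=1 h=1
  Δ1: clk:0→1
  Δ2: a:0→1, c:0→1
  Δ3: f:1→0, g:0→1, b:1→0, d:1→0, e:1→0, h:1→0
  Δ4: f:0→1, g:1→0, b:0→1, d:0→1, h:0→1
  Δ5: f:1→0, g:0→1, b:1→0, d:1→0
  Δ6: g:1→0, b:0→1, d:0→1
  Δ7: g:0→1, b:1→0
  Δ8: g:1→0
  (8Δ to stable)
t=1 Δ0: f=0 clk=1 g=0 b=0 d=1 a=1 c=1 e=0 h=1
  Δ1: clk:1→0
  (1Δ to stable)
t=2 Δ0: f=0 clk=0 g=0 b=0 d=1 a=1 c=1 e=0 h=1
  Δ1: clk:0→1
  Δ2: a:1→0, c:1→0
  Δ3: f:0→1, b:0→1, d:1→0, e:0→1, h:1→0
  Δ4: f:1→0, b:1→0, d:0→1, h:0→1
  Δ5: f:0→1, b:0→1, d:1→0
  Δ6: b:1→0, d:0→1
  Δ7: b:0→1
  (7Δ to stable)
t=3 Δ0: f=1 clk=1 g=0 b=1 d=1 a=0 c=0 e=1 h=1
  Δ1: clk:1→0
  (1Δ to stable)
t=4 Δ0: f=1 clk=0 g=0 b=1 d=1 a=0 c=0 e=1 h=1
  Δ1: clk:0→1
  Δ2: a:0→1, c:0→1
  Δ3: f:1→0, g:0→1, b:1→0, d:1→0, e:1→0, h:1→0
  Δ4: f:0→1, g:1→0, b:0→1, d:0→1, h:0→1
  Δ5: f:1→0, g:0→1, b:1→0, d:1→0
  Δ6: g:1→0, b:0→1, d:0→1
  Δ7: g:0→1, b:1→0
  Δ8: g:1→0
  (8Δ to stable)
t=5 Δ0: f=0 clk=1 g=0 b=0 d=1 a=1 c=1 e=0 h=1
  Δ1: clk:1→0
  (1Δ to stable)
t=6 Δ0: f=0 clk=0 g=0 b=0 d=1 a=1 c=1 e=0 h=1
  Δ1: clk:0→1
  Δ2: a:1→0, c:1→0
  Δ3: f:0→1, b:0→1, d:1→0, e:0→1, h:1→0
  Δ4: f:1→0, b:1→0, d:0→1, h:0→1
  Δ5: f:0→1, b:0→1, d:1→0
  Δ6: b:1→0, d:0→1
  Δ7: b:0→1
  (7Δ to stable)
t=7 Δ0: f=1 clk=1 g=0 b=1 d=1 a=0 c=0 e=1 h=1
  Δ1: clk:1→0
  (1Δ to stable)
t=8 Δ0: f=1 clk=0 g=0 b=1 d=1 a=0 c=0 e=1 h=1
  Δ1: clk:0→1
  Δ2: a:0→1, c:0→1
  Δ3: f:1→0, g:0→1, b:1→0, d:1→0, e:1→0, h:1→0
  Δ4: f:0→1, g:1→0, b:0→1, d:0→1, h:0→1
  Δ5: f:1→0, g:0→1, b:1→0, d:1→0
  Δ6: g:1→0, b:0→1, d:0→1
  Δ7: g:0→1, b:1→0
  Δ8: g:1→0
  (8Δ to stable)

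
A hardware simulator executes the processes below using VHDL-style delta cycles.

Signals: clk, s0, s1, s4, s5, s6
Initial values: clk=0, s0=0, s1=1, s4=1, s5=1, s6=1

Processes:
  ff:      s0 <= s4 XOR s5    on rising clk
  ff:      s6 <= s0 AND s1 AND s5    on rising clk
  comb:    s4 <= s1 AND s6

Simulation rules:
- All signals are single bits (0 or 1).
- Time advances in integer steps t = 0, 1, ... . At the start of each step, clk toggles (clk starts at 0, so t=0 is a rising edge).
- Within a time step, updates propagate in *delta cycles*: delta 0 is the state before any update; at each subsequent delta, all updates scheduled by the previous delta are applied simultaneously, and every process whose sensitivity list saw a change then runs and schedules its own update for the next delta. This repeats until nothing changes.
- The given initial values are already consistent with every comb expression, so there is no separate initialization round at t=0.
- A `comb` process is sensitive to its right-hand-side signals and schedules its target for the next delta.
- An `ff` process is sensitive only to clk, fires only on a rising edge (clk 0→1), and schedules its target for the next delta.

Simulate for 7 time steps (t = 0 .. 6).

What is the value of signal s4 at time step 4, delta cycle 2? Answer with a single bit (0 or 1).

[bits: clk,s5,s4,s6,s0,s1]
t=0: Δ0=011101 Δ1=111101 Δ2=111001 Δ3=110001 | 3Δ
t=1: Δ0=110001 Δ1=010001 | 1Δ
t=2: Δ0=010001 Δ1=110001 Δ2=110011 | 2Δ
t=3: Δ0=110011 Δ1=010011 | 1Δ
t=4: Δ0=010011 Δ1=110011 Δ2=110111 Δ3=111111 | 3Δ
t=5: Δ0=111111 Δ1=011111 | 1Δ
t=6: Δ0=011111 Δ1=111111 Δ2=111101 | 2Δ

0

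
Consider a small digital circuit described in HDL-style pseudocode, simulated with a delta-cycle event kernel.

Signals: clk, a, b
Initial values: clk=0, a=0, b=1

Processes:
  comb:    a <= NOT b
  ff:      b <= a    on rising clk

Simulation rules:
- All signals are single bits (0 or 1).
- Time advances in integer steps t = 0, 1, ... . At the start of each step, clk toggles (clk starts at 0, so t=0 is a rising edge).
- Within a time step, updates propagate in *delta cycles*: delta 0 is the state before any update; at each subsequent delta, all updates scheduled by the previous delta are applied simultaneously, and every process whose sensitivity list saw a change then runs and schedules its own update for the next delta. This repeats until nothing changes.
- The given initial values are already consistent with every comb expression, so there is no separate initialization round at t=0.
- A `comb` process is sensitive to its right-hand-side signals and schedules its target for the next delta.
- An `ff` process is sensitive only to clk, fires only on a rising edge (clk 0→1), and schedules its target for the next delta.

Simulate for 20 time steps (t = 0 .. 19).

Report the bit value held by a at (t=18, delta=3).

[bits: b,clk,a]
t=0: Δ0=100 Δ1=110 Δ2=010 Δ3=011 | 3Δ
t=1: Δ0=011 Δ1=001 | 1Δ
t=2: Δ0=001 Δ1=011 Δ2=111 Δ3=110 | 3Δ
t=3: Δ0=110 Δ1=100 | 1Δ
t=4: Δ0=100 Δ1=110 Δ2=010 Δ3=011 | 3Δ
t=5: Δ0=011 Δ1=001 | 1Δ
t=6: Δ0=001 Δ1=011 Δ2=111 Δ3=110 | 3Δ
t=7: Δ0=110 Δ1=100 | 1Δ
t=8: Δ0=100 Δ1=110 Δ2=010 Δ3=011 | 3Δ
t=9: Δ0=011 Δ1=001 | 1Δ
t=10: Δ0=001 Δ1=011 Δ2=111 Δ3=110 | 3Δ
t=11: Δ0=110 Δ1=100 | 1Δ
t=12: Δ0=100 Δ1=110 Δ2=010 Δ3=011 | 3Δ
t=13: Δ0=011 Δ1=001 | 1Δ
t=14: Δ0=001 Δ1=011 Δ2=111 Δ3=110 | 3Δ
t=15: Δ0=110 Δ1=100 | 1Δ
t=16: Δ0=100 Δ1=110 Δ2=010 Δ3=011 | 3Δ
t=17: Δ0=011 Δ1=001 | 1Δ
t=18: Δ0=001 Δ1=011 Δ2=111 Δ3=110 | 3Δ
t=19: Δ0=110 Δ1=100 | 1Δ

0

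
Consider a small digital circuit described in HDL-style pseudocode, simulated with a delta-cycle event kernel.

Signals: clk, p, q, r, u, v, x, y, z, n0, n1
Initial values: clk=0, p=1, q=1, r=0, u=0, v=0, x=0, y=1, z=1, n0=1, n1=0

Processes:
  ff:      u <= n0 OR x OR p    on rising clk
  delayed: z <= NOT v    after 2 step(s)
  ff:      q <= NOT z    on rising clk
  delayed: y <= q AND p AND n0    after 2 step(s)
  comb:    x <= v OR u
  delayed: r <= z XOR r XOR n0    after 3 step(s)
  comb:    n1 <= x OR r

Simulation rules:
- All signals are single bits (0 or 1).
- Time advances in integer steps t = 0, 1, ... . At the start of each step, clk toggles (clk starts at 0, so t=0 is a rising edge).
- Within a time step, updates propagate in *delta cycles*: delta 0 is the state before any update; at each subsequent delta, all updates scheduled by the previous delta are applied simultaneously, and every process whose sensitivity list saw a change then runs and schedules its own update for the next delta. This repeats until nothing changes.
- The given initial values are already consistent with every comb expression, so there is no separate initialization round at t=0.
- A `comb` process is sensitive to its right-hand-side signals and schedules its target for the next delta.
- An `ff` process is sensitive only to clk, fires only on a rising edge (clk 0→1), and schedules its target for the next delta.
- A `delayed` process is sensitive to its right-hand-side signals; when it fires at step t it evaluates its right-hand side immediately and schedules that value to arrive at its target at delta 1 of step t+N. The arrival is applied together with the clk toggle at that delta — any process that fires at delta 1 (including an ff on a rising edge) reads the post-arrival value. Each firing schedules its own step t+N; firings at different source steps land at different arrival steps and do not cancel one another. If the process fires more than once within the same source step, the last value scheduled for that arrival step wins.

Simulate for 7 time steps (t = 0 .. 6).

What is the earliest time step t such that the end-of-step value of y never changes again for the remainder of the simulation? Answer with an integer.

t0.Δ0 clk=0 u=0 z=1 y=1 n0=1 r=0 n1=0 v=0 x=0 p=1 q=1
t0.Δ1 clk=1 u=0 z=1 y=1 n0=1 r=0 n1=0 v=0 x=0 p=1 q=1
t0.Δ2 clk=1 u=1 z=1 y=1 n0=1 r=0 n1=0 v=0 x=0 p=1 q=0
t0.Δ3 clk=1 u=1 z=1 y=1 n0=1 r=0 n1=0 v=0 x=1 p=1 q=0
t0.Δ4 clk=1 u=1 z=1 y=1 n0=1 r=0 n1=1 v=0 x=1 p=1 q=0
t1.Δ0 clk=1 u=1 z=1 y=1 n0=1 r=0 n1=1 v=0 x=1 p=1 q=0
t1.Δ1 clk=0 u=1 z=1 y=1 n0=1 r=0 n1=1 v=0 x=1 p=1 q=0
t2.Δ0 clk=0 u=1 z=1 y=1 n0=1 r=0 n1=1 v=0 x=1 p=1 q=0
t2.Δ1 clk=1 u=1 z=1 y=0 n0=1 r=0 n1=1 v=0 x=1 p=1 q=0
t3.Δ0 clk=1 u=1 z=1 y=0 n0=1 r=0 n1=1 v=0 x=1 p=1 q=0
t3.Δ1 clk=0 u=1 z=1 y=0 n0=1 r=0 n1=1 v=0 x=1 p=1 q=0
t4.Δ0 clk=0 u=1 z=1 y=0 n0=1 r=0 n1=1 v=0 x=1 p=1 q=0
t4.Δ1 clk=1 u=1 z=1 y=0 n0=1 r=0 n1=1 v=0 x=1 p=1 q=0
t5.Δ0 clk=1 u=1 z=1 y=0 n0=1 r=0 n1=1 v=0 x=1 p=1 q=0
t5.Δ1 clk=0 u=1 z=1 y=0 n0=1 r=0 n1=1 v=0 x=1 p=1 q=0
t6.Δ0 clk=0 u=1 z=1 y=0 n0=1 r=0 n1=1 v=0 x=1 p=1 q=0
t6.Δ1 clk=1 u=1 z=1 y=0 n0=1 r=0 n1=1 v=0 x=1 p=1 q=0

2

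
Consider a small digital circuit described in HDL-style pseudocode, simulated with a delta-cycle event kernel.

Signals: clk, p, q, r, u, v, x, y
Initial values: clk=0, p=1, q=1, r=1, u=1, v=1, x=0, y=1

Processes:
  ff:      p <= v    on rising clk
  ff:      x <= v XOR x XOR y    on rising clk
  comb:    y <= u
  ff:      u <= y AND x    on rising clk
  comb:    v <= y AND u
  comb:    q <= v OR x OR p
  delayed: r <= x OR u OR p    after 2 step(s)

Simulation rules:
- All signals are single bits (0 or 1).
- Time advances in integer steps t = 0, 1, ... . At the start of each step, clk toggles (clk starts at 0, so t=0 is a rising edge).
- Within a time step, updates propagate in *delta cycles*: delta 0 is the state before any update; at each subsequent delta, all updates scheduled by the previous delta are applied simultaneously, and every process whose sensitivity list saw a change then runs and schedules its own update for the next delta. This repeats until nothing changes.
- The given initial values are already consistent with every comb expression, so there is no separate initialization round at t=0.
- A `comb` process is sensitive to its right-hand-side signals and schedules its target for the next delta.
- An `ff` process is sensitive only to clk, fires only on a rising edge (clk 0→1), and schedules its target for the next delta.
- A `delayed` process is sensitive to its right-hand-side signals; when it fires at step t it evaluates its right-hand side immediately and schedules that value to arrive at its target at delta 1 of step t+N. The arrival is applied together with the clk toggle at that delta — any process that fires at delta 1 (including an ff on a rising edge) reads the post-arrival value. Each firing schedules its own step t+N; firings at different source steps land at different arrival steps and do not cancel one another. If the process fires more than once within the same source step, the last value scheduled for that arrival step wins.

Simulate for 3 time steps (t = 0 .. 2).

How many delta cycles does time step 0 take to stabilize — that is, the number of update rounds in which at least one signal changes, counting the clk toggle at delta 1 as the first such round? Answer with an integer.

3

[bits: r,clk,q,u,v,p,y,x]
t=0: Δ0=10111110 Δ1=11111110 Δ2=11101110 Δ3=11100100 | 3Δ
t=1: Δ0=11100100 Δ1=10100100 | 1Δ
t=2: Δ0=10100100 Δ1=11100100 Δ2=11100000 Δ3=11000000 | 3Δ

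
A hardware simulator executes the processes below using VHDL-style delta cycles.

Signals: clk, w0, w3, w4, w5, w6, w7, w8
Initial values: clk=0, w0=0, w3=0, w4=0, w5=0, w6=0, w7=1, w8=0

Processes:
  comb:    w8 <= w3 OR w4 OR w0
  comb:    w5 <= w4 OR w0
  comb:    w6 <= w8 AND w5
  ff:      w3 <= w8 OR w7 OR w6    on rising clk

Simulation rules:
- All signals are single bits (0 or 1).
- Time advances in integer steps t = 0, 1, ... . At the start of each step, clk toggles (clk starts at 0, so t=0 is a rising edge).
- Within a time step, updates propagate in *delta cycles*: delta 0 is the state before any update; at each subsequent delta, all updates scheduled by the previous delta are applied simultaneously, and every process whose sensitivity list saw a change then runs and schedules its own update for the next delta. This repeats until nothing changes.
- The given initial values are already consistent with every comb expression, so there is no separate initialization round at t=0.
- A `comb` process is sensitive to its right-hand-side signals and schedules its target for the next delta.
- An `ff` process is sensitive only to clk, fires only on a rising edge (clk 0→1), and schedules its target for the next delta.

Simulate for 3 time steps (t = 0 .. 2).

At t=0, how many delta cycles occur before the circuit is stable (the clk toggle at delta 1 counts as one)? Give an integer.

3

t0.Δ0 w0=0 w3=0 w6=0 w5=0 w7=1 w8=0 clk=0 w4=0
t0.Δ1 w0=0 w3=0 w6=0 w5=0 w7=1 w8=0 clk=1 w4=0
t0.Δ2 w0=0 w3=1 w6=0 w5=0 w7=1 w8=0 clk=1 w4=0
t0.Δ3 w0=0 w3=1 w6=0 w5=0 w7=1 w8=1 clk=1 w4=0
t1.Δ0 w0=0 w3=1 w6=0 w5=0 w7=1 w8=1 clk=1 w4=0
t1.Δ1 w0=0 w3=1 w6=0 w5=0 w7=1 w8=1 clk=0 w4=0
t2.Δ0 w0=0 w3=1 w6=0 w5=0 w7=1 w8=1 clk=0 w4=0
t2.Δ1 w0=0 w3=1 w6=0 w5=0 w7=1 w8=1 clk=1 w4=0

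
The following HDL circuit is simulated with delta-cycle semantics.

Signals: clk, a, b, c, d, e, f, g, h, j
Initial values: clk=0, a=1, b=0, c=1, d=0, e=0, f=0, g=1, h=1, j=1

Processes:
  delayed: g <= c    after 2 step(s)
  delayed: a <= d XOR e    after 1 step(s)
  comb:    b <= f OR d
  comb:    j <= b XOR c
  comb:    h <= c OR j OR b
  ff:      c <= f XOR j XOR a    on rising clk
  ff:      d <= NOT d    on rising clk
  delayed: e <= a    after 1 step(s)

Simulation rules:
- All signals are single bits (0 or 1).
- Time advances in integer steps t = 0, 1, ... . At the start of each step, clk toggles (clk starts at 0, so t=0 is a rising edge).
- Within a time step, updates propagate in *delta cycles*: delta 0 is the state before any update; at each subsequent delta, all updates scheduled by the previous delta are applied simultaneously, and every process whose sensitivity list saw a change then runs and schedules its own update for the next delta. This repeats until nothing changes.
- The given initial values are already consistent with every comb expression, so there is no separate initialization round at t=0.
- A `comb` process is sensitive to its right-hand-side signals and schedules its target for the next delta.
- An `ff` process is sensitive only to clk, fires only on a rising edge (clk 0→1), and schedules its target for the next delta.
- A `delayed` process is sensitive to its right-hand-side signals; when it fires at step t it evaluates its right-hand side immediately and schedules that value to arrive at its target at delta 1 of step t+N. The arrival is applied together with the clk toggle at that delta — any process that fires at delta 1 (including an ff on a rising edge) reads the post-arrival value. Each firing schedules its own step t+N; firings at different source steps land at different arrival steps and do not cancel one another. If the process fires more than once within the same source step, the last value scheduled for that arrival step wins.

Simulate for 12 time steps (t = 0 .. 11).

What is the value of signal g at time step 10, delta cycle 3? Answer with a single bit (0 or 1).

1

[bits: f,g,d,b,c,h,j,a,clk,e]
t=0: Δ0=0100111100 Δ1=0100111110 Δ2=0110011110 Δ3=0111010110 Δ4=0111011110 | 4Δ
t=1: Δ0=0111011110 Δ1=0111011100 | 1Δ
t=2: Δ0=0111011100 Δ1=0011011110 Δ2=0001011110 Δ3=0000011110 Δ4=0000010110 Δ5=0000000110 | 5Δ
t=3: Δ0=0000000110 Δ1=0000000000 | 1Δ
t=4: Δ0=0000000000 Δ1=0000000010 Δ2=0010000010 Δ3=0011000010 Δ4=0011011010 | 4Δ
t=5: Δ0=0011011010 Δ1=0011011100 | 1Δ
t=6: Δ0=0011011100 Δ1=0011011111 Δ2=0001011111 Δ3=0000011111 Δ4=0000010111 Δ5=0000000111 | 5Δ
t=7: Δ0=0000000111 Δ1=0000000101 | 1Δ
t=8: Δ0=0000000101 Δ1=0000000111 Δ2=0010100111 Δ3=0011111111 Δ4=0011110111 | 4Δ
t=9: Δ0=0011110111 Δ1=0011110001 | 1Δ
t=10: Δ0=0011110001 Δ1=0111110010 Δ2=0101010010 Δ3=0100011010 Δ4=0100010010 Δ5=0100000010 | 5Δ
t=11: Δ0=0100000010 Δ1=0100000000 | 1Δ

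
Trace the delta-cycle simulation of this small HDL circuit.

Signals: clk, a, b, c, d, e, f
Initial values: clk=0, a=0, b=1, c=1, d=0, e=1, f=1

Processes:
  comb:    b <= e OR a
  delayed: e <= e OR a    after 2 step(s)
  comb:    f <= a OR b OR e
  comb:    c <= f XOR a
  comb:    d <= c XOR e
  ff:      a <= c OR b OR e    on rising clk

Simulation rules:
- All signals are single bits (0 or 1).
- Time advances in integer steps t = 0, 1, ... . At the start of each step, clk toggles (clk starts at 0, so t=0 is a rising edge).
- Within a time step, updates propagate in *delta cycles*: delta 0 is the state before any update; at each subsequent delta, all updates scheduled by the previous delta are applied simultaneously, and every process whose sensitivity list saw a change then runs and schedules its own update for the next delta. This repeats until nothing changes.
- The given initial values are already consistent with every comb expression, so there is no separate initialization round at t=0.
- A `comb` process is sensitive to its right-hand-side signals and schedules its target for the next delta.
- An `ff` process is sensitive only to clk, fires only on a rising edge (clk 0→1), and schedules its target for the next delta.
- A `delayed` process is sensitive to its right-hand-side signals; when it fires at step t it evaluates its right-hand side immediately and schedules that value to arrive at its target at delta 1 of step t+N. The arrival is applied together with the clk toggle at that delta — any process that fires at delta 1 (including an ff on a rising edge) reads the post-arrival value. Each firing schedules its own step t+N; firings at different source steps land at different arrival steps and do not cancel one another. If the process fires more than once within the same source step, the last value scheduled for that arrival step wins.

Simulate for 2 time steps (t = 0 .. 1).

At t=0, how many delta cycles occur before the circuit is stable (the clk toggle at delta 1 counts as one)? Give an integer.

t0.Δ0 a=0 d=0 e=1 clk=0 f=1 c=1 b=1
t0.Δ1 a=0 d=0 e=1 clk=1 f=1 c=1 b=1
t0.Δ2 a=1 d=0 e=1 clk=1 f=1 c=1 b=1
t0.Δ3 a=1 d=0 e=1 clk=1 f=1 c=0 b=1
t0.Δ4 a=1 d=1 e=1 clk=1 f=1 c=0 b=1
t1.Δ0 a=1 d=1 e=1 clk=1 f=1 c=0 b=1
t1.Δ1 a=1 d=1 e=1 clk=0 f=1 c=0 b=1

4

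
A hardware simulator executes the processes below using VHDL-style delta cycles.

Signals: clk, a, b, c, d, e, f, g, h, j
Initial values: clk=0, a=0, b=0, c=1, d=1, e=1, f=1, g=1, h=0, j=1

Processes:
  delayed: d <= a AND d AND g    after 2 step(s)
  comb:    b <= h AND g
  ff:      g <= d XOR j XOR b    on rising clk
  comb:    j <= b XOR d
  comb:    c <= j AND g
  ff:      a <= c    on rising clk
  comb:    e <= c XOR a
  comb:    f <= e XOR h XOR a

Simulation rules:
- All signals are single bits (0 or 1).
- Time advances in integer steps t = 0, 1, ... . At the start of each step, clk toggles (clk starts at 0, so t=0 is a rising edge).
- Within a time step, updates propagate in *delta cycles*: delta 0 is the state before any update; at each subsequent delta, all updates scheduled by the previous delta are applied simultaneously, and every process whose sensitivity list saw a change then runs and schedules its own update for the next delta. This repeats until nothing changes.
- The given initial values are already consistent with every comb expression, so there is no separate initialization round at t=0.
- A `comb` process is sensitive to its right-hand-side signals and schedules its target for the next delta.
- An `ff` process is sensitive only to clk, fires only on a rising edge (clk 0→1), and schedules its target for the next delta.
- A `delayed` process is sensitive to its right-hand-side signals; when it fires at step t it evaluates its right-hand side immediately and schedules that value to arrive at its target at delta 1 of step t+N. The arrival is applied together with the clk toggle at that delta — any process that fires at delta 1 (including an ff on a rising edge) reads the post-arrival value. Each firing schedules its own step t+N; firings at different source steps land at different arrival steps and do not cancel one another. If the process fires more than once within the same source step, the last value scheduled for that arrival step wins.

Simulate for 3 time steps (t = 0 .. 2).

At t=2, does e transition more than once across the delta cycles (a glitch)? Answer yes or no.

no

[bits: g,e,d,c,b,clk,h,f,j,a]
t=0: Δ0=1111000110 Δ1=1111010110 Δ2=0111010111 Δ3=0010010011 Δ4=0110010111 Δ5=0110010011 | 5Δ
t=1: Δ0=0110010011 Δ1=0110000011 | 1Δ
t=2: Δ0=0110000011 Δ1=0100010011 Δ2=1100010000 Δ3=1000010100 Δ4=1000010000 | 4Δ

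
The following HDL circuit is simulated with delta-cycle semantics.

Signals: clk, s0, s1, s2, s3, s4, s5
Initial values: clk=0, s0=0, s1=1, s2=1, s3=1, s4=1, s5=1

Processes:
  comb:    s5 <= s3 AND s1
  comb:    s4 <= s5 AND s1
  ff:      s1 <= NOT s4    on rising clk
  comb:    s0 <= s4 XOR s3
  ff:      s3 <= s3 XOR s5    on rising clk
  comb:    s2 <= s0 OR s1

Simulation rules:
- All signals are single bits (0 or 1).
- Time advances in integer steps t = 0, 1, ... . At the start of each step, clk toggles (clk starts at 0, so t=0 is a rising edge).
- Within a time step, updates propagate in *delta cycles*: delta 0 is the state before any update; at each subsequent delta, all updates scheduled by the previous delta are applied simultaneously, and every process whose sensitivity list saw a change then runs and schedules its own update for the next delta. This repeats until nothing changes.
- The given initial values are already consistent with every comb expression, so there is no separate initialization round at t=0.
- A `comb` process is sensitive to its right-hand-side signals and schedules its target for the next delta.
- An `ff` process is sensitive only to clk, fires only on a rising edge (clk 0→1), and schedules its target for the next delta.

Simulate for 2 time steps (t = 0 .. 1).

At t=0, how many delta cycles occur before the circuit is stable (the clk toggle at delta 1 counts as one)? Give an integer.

5

[bits: s1,s2,s3,s0,s5,s4,clk]
t=0: Δ0=1110110 Δ1=1110111 Δ2=0100111 Δ3=0001001 Δ4=0100001 Δ5=0000001 | 5Δ
t=1: Δ0=0000001 Δ1=0000000 | 1Δ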